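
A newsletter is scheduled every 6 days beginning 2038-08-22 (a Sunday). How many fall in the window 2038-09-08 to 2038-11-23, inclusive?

13

Occurrences land 6·i days after 2038-08-22 for i = 0, 1, 2, …
2038-09-08 is 17 days after the start; 17 ÷ 6 = 2 remainder 5; since the remainder is 5, round up to i = 3. First occurrence in the window: #4 on 2038-09-09 (3×6 = 18 days in).
2038-11-23 is 93 days after the start; 93 ÷ 6 = 15 remainder 3. Last occurrence in the window: #16 on 2038-11-20.
Occurrences #4 through #16: 13 in total.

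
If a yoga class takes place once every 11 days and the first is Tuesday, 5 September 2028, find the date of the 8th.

The 8th occurrence is 7 intervals after the first: 7 × 11 = 77 days after 5 September 2028.
September has 30 days — 25 days to the end of September leaves 52.
October has 31 days (21 left).
21 days into November → 21 November 2028.

21 November 2028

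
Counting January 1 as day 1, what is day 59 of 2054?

2054-02-28

January has 31 days (59 − 31 = 28 remain).
28 into February → February 28.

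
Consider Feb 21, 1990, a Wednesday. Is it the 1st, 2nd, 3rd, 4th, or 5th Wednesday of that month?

Day 21 falls in week ⌈21/7⌉ of the month.
Days 1–7 hold the 1st Wednesday, 8–14 the 2nd, 15–21 the 3rd, 22–28 the 4th, 29–31 the 5th.
21 is in the range for the 3rd.

3rd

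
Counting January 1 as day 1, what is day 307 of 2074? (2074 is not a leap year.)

Jan has 31 days (307 − 31 = 276 remain).
Feb has 28 days (276 − 28 = 248 remain).
Mar has 31 days (248 − 31 = 217 remain).
Apr has 30 days (217 − 30 = 187 remain).
May has 31 days (187 − 31 = 156 remain).
Jun has 30 days (156 − 30 = 126 remain).
Jul has 31 days (126 − 31 = 95 remain).
Aug has 31 days (95 − 31 = 64 remain).
Sep has 30 days (64 − 30 = 34 remain).
Oct has 31 days (34 − 31 = 3 remain).
3 into Nov → Nov 3.

Nov 3, 2074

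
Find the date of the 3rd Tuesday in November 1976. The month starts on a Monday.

16 November 1976

November 1976 begins on a Monday, so the first Tuesday is November 2 (1 day later).
The 3rd Tuesday is 2 weeks later: 2 + 14 = 16.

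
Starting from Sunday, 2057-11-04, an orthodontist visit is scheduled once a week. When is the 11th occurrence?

The 11th occurrence is 10 intervals after the first: 10 × 7 = 70 days after 2057-11-04.
November has 30 days — 26 days to the end of November leaves 44.
December has 31 days (13 left).
13 days into January → 2058-01-13.

2058-01-13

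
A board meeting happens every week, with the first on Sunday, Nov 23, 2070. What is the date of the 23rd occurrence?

The 23rd occurrence is 22 intervals after the first: 22 × 7 = 154 days after Nov 23, 2070.
Nov has 30 days — 7 days to the end of Nov leaves 147.
Dec has 31 days (116 left).
Jan has 31 days (85 left).
Feb has 28 days (57 left).
Mar has 31 days (26 left).
26 days into Apr → Apr 26, 2071.

Apr 26, 2071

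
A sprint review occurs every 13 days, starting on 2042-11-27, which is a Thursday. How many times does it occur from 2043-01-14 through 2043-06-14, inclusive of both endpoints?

Occurrences land 13·i days after 2042-11-27 for i = 0, 1, 2, …
2043-01-14 is 48 days after the start; 48 ÷ 13 = 3 remainder 9; since the remainder is 9, round up to i = 4. First occurrence in the window: #5 on 2043-01-18 (4×13 = 52 days in).
2043-06-14 is 199 days after the start; 199 ÷ 13 = 15 remainder 4. Last occurrence in the window: #16 on 2043-06-10.
Occurrences #5 through #16: 12 in total.

12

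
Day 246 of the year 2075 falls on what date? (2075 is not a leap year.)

Sep 3, 2075

Jan has 31 days (246 − 31 = 215 remain).
Feb has 28 days (215 − 28 = 187 remain).
Mar has 31 days (187 − 31 = 156 remain).
Apr has 30 days (156 − 30 = 126 remain).
May has 31 days (126 − 31 = 95 remain).
Jun has 30 days (95 − 30 = 65 remain).
Jul has 31 days (65 − 31 = 34 remain).
Aug has 31 days (34 − 31 = 3 remain).
3 into Sep → Sep 3.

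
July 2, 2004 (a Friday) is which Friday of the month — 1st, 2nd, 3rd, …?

Day 2 falls in week ⌈2/7⌉ of the month.
Days 1–7 hold the 1st Friday, 8–14 the 2nd, 15–21 the 3rd, 22–28 the 4th, 29–31 the 5th.
2 is in the range for the 1st.

1st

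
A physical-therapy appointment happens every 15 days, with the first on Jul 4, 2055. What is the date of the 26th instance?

Jul 13, 2056

The 26th occurrence is 25 intervals after the first: 25 × 15 = 375 days after Jul 4, 2055.
Jul has 31 days — 27 days to the end of Jul leaves 348.
Aug has 31 days (317 left).
Sep has 30 days (287 left).
Oct has 31 days (256 left).
Nov has 30 days (226 left).
Dec has 31 days (195 left).
Jan has 31 days (164 left).
Feb has 29 days (135 left).
Mar has 31 days (104 left).
Apr has 30 days (74 left).
May has 31 days (43 left).
Jun has 30 days (13 left).
13 days into Jul → Jul 13, 2056.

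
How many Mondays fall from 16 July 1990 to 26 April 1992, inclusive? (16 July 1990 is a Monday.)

93

16 July 1990 is a Monday; the first Monday on or after it is 16 July 1990.
From 16 July 1990 to 26 April 1992: 168 + 365 + 117 = 650 days (rest of 1990, 1991, to 26 April 1992 in 1992).
650 ÷ 7 = 92 full weeks with remainder 6, so 92 more Mondays after the first → 93.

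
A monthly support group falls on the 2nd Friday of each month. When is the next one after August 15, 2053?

August 2053 starts on a Friday; its first Friday is the 1st, so the 2nd Friday is the 8th — August 8, 2053.
That is not after August 15, 2053, so look at September 2053.
September 2053 starts on a Monday; its first Friday is the 5th, so the 2nd Friday is the 12th — September 12, 2053.

September 12, 2053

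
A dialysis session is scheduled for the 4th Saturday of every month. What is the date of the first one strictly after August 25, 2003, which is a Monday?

August 2003 starts on a Friday; its first Saturday is the 2nd, so the 4th Saturday is the 23rd — August 23, 2003.
That is not after August 25, 2003, so look at September 2003.
September 2003 starts on a Monday; its first Saturday is the 6th, so the 4th Saturday is the 27th — September 27, 2003.

September 27, 2003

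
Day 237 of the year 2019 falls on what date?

25 August 2019

January has 31 days (237 − 31 = 206 remain).
February has 28 days (206 − 28 = 178 remain).
March has 31 days (178 − 31 = 147 remain).
April has 30 days (147 − 30 = 117 remain).
May has 31 days (117 − 31 = 86 remain).
June has 30 days (86 − 30 = 56 remain).
July has 31 days (56 − 31 = 25 remain).
25 into August → August 25.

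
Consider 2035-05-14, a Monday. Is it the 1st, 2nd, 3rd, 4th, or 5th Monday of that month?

2nd

Day 14 falls in week ⌈14/7⌉ of the month.
Days 1–7 hold the 1st Monday, 8–14 the 2nd, 15–21 the 3rd, 22–28 the 4th, 29–31 the 5th.
14 is in the range for the 2nd.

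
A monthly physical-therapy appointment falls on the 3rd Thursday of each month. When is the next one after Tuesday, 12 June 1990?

21 June 1990

June 1990 starts on a Friday; its first Thursday is the 7th, so the 3rd Thursday is the 21st — 21 June 1990.
21 June 1990 is after 12 June 1990, so that is the next one.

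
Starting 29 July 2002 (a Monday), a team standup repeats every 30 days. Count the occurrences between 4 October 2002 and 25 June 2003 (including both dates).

Occurrences land 30·i days after 29 July 2002 for i = 0, 1, 2, …
4 October 2002 is 67 days after the start; 67 ÷ 30 = 2 remainder 7; since the remainder is 7, round up to i = 3. First occurrence in the window: #4 on 27 October 2002 (3×30 = 90 days in).
25 June 2003 is 331 days after the start; 331 ÷ 30 = 11 remainder 1. Last occurrence in the window: #12 on 24 June 2003.
Occurrences #4 through #12: 9 in total.

9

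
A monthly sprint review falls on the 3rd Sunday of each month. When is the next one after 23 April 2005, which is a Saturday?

April 2005 starts on a Friday; its first Sunday is the 3rd, so the 3rd Sunday is the 17th — 17 April 2005.
That is not after 23 April 2005, so look at May 2005.
May 2005 starts on a Sunday; its first Sunday is the 1st, so the 3rd Sunday is the 15th — 15 May 2005.

15 May 2005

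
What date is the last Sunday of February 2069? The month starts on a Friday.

2069-02-24

February 2069 begins on a Friday, so the first Sunday is February 3 (2 days later).
February 2069 has 28 days. Adding weeks: 3, 10, 17, 24 — the last one ≤ 28 is the 24th.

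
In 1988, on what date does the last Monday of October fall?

October 1988 begins on a Saturday, so the first Monday is October 3 (2 days later).
October 1988 has 31 days. Adding weeks: 3, 10, 17, 24, 31 — the last one ≤ 31 is the 31st.

31 October 1988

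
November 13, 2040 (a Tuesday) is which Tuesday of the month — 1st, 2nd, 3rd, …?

Day 13 falls in week ⌈13/7⌉ of the month.
Days 1–7 hold the 1st Tuesday, 8–14 the 2nd, 15–21 the 3rd, 22–28 the 4th, 29–31 the 5th.
13 is in the range for the 2nd.

2nd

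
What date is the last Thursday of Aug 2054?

Aug 2054 begins on a Saturday, so the first Thursday is Aug 6 (5 days later).
Aug 2054 has 31 days. Adding weeks: 6, 13, 20, 27 — the last one ≤ 31 is the 27th.

Aug 27, 2054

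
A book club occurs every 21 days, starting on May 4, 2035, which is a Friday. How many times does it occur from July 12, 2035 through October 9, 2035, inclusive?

4

Occurrences land 21·i days after May 4, 2035 for i = 0, 1, 2, …
July 12, 2035 is 69 days after the start; 69 ÷ 21 = 3 remainder 6; since the remainder is 6, round up to i = 4. First occurrence in the window: #5 on July 27, 2035 (4×21 = 84 days in).
October 9, 2035 is 158 days after the start; 158 ÷ 21 = 7 remainder 11. Last occurrence in the window: #8 on September 28, 2035.
Occurrences #5 through #8: 4 in total.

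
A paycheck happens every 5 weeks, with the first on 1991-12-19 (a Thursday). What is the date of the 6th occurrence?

1992-06-11

The 6th occurrence is 5 intervals after the first: 5 × 35 = 175 days after 1991-12-19.
December has 31 days — 12 days to the end of December leaves 163.
January has 31 days (132 left).
February has 29 days (103 left).
March has 31 days (72 left).
April has 30 days (42 left).
May has 31 days (11 left).
11 days into June → 1992-06-11.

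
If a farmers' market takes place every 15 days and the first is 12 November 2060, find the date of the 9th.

The 9th occurrence is 8 intervals after the first: 8 × 15 = 120 days after 12 November 2060.
November has 30 days — 18 days to the end of November leaves 102.
December has 31 days (71 left).
January has 31 days (40 left).
February has 28 days (12 left).
12 days into March → 12 March 2061.

12 March 2061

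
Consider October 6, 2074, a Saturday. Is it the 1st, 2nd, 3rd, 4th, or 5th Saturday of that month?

Day 6 falls in week ⌈6/7⌉ of the month.
Days 1–7 hold the 1st Saturday, 8–14 the 2nd, 15–21 the 3rd, 22–28 the 4th, 29–31 the 5th.
6 is in the range for the 1st.

1st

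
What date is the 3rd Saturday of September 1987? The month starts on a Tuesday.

September 1987 begins on a Tuesday, so the first Saturday is September 5 (4 days later).
The 3rd Saturday is 2 weeks later: 5 + 14 = 19.

September 19, 1987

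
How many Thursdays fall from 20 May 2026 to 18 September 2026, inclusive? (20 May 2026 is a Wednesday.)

20 May 2026 is a Wednesday; the first Thursday on or after it is 21 May 2026 (1 day later).
From 21 May 2026 to 18 September 2026: 10 + 30 + 31 + 31 + 18 = 120 days (rest of May, June, July, August, September).
120 ÷ 7 = 17 full weeks with remainder 1, so 17 more Thursdays after the first → 18.

18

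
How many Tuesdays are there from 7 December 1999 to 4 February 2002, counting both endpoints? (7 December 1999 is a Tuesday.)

7 December 1999 is a Tuesday; the first Tuesday on or after it is 7 December 1999.
From 7 December 1999 to 4 February 2002: 24 + 366 + 365 + 35 = 790 days (rest of 1999, 2000, 2001, to 4 February 2002 in 2002).
790 ÷ 7 = 112 full weeks with remainder 6, so 112 more Tuesdays after the first → 113.

113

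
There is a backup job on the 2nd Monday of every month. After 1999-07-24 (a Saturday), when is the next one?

July 1999 starts on a Thursday; its first Monday is the 5th, so the 2nd Monday is the 12th — 1999-07-12.
That is not after 1999-07-24, so look at August 1999.
August 1999 starts on a Sunday; its first Monday is the 2nd, so the 2nd Monday is the 9th — 1999-08-09.

1999-08-09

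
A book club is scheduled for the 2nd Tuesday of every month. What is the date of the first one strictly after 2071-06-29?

June 2071 starts on a Monday; its first Tuesday is the 2nd, so the 2nd Tuesday is the 9th — 2071-06-09.
That is not after 2071-06-29, so look at July 2071.
July 2071 starts on a Wednesday; its first Tuesday is the 7th, so the 2nd Tuesday is the 14th — 2071-07-14.

2071-07-14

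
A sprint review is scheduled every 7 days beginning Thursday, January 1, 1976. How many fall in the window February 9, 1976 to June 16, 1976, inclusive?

Occurrences land 7·i days after January 1, 1976 for i = 0, 1, 2, …
February 9, 1976 is 39 days after the start; 39 ÷ 7 = 5 remainder 4; since the remainder is 4, round up to i = 6. First occurrence in the window: #7 on February 12, 1976 (6×7 = 42 days in).
June 16, 1976 is 167 days after the start; 167 ÷ 7 = 23 remainder 6. Last occurrence in the window: #24 on June 10, 1976.
Occurrences #7 through #24: 18 in total.

18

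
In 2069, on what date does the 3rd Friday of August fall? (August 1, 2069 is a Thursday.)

2069-08-16

August 2069 begins on a Thursday, so the first Friday is August 2 (1 day later).
The 3rd Friday is 2 weeks later: 2 + 14 = 16.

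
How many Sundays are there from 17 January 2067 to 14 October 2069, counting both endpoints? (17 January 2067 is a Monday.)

143

17 January 2067 is a Monday; the first Sunday on or after it is 23 January 2067 (6 days later).
From 23 January 2067 to 14 October 2069: 342 + 366 + 287 = 995 days (rest of 2067, 2068, to 14 October 2069 in 2069).
995 ÷ 7 = 142 full weeks with remainder 1, so 142 more Sundays after the first → 143.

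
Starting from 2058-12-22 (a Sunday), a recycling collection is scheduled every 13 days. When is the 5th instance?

The 5th occurrence is 4 intervals after the first: 4 × 13 = 52 days after 2058-12-22.
December has 31 days — 9 days to the end of December leaves 43.
January has 31 days (12 left).
12 days into February → 2059-02-12.

2059-02-12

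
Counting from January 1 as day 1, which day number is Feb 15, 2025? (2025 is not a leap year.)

46

Days in months before Feb: 31 = 31.
Plus 15 days into Feb → day 46.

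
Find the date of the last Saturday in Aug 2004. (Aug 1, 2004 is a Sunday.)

Aug 2004 begins on a Sunday, so the first Saturday is Aug 7 (6 days later).
Aug 2004 has 31 days. Adding weeks: 7, 14, 21, 28 — the last one ≤ 31 is the 28th.

Aug 28, 2004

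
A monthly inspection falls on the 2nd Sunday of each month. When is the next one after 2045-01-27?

2045-02-12

January 2045 starts on a Sunday; its first Sunday is the 1st, so the 2nd Sunday is the 8th — 2045-01-08.
That is not after 2045-01-27, so look at February 2045.
February 2045 starts on a Wednesday; its first Sunday is the 5th, so the 2nd Sunday is the 12th — 2045-02-12.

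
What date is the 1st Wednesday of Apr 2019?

The first Wednesday of Apr 2019 is Apr 3.

Apr 3, 2019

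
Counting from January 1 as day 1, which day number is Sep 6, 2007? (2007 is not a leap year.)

Days in months before Sep: 31 + 28 + 31 + 30 + 31 + 30 + 31 + 31 = 243.
Plus 6 days into Sep → day 249.

249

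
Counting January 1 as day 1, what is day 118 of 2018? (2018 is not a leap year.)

2018-04-28

January has 31 days (118 − 31 = 87 remain).
February has 28 days (87 − 28 = 59 remain).
March has 31 days (59 − 31 = 28 remain).
28 into April → April 28.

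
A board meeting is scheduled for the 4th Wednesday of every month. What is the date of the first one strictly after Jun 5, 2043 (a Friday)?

Jun 2043 starts on a Monday; its first Wednesday is the 3rd, so the 4th Wednesday is the 24th — Jun 24, 2043.
Jun 24, 2043 is after Jun 5, 2043, so that is the next one.

Jun 24, 2043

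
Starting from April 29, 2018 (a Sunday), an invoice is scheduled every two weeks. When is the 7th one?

The 7th occurrence is 6 intervals after the first: 6 × 14 = 84 days after April 29, 2018.
April has 30 days — 1 day to the end of April leaves 83.
May has 31 days (52 left).
June has 30 days (22 left).
22 days into July → July 22, 2018.

July 22, 2018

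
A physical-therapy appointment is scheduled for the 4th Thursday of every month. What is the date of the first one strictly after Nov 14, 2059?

Nov 27, 2059

Nov 2059 starts on a Saturday; its first Thursday is the 6th, so the 4th Thursday is the 27th — Nov 27, 2059.
Nov 27, 2059 is after Nov 14, 2059, so that is the next one.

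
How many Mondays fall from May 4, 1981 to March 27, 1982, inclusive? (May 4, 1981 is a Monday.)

May 4, 1981 is a Monday; the first Monday on or after it is May 4, 1981.
From May 4, 1981 to March 27, 1982: 27 + 30 + 31 + 31 + 30 + 31 + 30 + 31 + 31 + 28 + 27 = 327 days (rest of May, June, July, August, September, October, November, December, January, February, March).
327 ÷ 7 = 46 full weeks with remainder 5, so 46 more Mondays after the first → 47.

47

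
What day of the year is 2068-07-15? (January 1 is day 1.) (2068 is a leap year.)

197

Days in months before July: 31 + 29 + 31 + 30 + 31 + 30 = 182.
Plus 15 days into July → day 197.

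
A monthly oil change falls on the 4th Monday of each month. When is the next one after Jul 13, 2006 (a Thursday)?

Jul 2006 starts on a Saturday; its first Monday is the 3rd, so the 4th Monday is the 24th — Jul 24, 2006.
Jul 24, 2006 is after Jul 13, 2006, so that is the next one.

Jul 24, 2006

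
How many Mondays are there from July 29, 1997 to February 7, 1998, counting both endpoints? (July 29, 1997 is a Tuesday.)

27

July 29, 1997 is a Tuesday; the first Monday on or after it is August 4, 1997 (6 days later).
From August 4, 1997 to February 7, 1998: 27 + 30 + 31 + 30 + 31 + 31 + 7 = 187 days (rest of August, September, October, November, December, January, February).
187 ÷ 7 = 26 full weeks with remainder 5, so 26 more Mondays after the first → 27.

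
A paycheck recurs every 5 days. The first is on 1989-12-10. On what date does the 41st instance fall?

The 41st occurrence is 40 intervals after the first: 40 × 5 = 200 days after 1989-12-10.
December has 31 days — 21 days to the end of December leaves 179.
January has 31 days (148 left).
February has 28 days (120 left).
March has 31 days (89 left).
April has 30 days (59 left).
May has 31 days (28 left).
28 days into June → 1990-06-28.

1990-06-28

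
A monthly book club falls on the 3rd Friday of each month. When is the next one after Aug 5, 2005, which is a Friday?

Aug 2005 starts on a Monday; its first Friday is the 5th, so the 3rd Friday is the 19th — Aug 19, 2005.
Aug 19, 2005 is after Aug 5, 2005, so that is the next one.

Aug 19, 2005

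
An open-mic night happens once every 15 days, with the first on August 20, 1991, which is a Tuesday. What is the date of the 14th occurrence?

March 2, 1992

The 14th occurrence is 13 intervals after the first: 13 × 15 = 195 days after August 20, 1991.
August has 31 days — 11 days to the end of August leaves 184.
September has 30 days (154 left).
October has 31 days (123 left).
November has 30 days (93 left).
December has 31 days (62 left).
January has 31 days (31 left).
February has 29 days (2 left).
2 days into March → March 2, 1992.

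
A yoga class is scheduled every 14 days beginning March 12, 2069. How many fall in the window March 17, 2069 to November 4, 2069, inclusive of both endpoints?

16

Occurrences land 14·i days after March 12, 2069 for i = 0, 1, 2, …
March 17, 2069 is 5 days after the start; 5 ÷ 14 = 0 remainder 5; since the remainder is 5, round up to i = 1. First occurrence in the window: #2 on March 26, 2069 (1×14 = 14 days in).
November 4, 2069 is 237 days after the start; 237 ÷ 14 = 16 remainder 13. Last occurrence in the window: #17 on October 22, 2069.
Occurrences #2 through #17: 16 in total.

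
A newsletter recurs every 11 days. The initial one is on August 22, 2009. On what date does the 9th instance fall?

November 18, 2009

The 9th occurrence is 8 intervals after the first: 8 × 11 = 88 days after August 22, 2009.
August has 31 days — 9 days to the end of August leaves 79.
September has 30 days (49 left).
October has 31 days (18 left).
18 days into November → November 18, 2009.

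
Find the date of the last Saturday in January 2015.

2015-01-31

The first Saturday of January 2015 is January 3.
January 2015 has 31 days. Adding weeks: 3, 10, 17, 24, 31 — the last one ≤ 31 is the 31st.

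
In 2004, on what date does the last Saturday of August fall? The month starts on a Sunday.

2004-08-28

August 2004 begins on a Sunday, so the first Saturday is August 7 (6 days later).
August 2004 has 31 days. Adding weeks: 7, 14, 21, 28 — the last one ≤ 31 is the 28th.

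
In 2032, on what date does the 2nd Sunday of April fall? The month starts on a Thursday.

2032-04-11

April 2032 begins on a Thursday, so the first Sunday is April 4 (3 days later).
The 2nd Sunday is 1 weeks later: 4 + 7 = 11.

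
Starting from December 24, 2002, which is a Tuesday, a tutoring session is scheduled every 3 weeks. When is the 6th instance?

April 8, 2003

The 6th occurrence is 5 intervals after the first: 5 × 21 = 105 days after December 24, 2002.
December has 31 days — 7 days to the end of December leaves 98.
January has 31 days (67 left).
February has 28 days (39 left).
March has 31 days (8 left).
8 days into April → April 8, 2003.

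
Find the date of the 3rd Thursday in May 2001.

The first Thursday of May 2001 is May 3.
The 3rd Thursday is 2 weeks later: 3 + 14 = 17.

17 May 2001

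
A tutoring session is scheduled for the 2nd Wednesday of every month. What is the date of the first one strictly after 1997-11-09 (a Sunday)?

1997-11-12

November 1997 starts on a Saturday; its first Wednesday is the 5th, so the 2nd Wednesday is the 12th — 1997-11-12.
1997-11-12 is after 1997-11-09, so that is the next one.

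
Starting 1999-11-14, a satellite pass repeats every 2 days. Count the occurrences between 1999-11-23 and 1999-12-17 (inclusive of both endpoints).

Occurrences land 2·i days after 1999-11-14 for i = 0, 1, 2, …
1999-11-23 is 9 days after the start; 9 ÷ 2 = 4 remainder 1; since the remainder is 1, round up to i = 5. First occurrence in the window: #6 on 1999-11-24 (5×2 = 10 days in).
1999-12-17 is 33 days after the start; 33 ÷ 2 = 16 remainder 1. Last occurrence in the window: #17 on 1999-12-16.
Occurrences #6 through #17: 12 in total.

12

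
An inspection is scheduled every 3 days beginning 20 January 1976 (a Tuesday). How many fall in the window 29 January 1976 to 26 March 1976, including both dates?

Occurrences land 3·i days after 20 January 1976 for i = 0, 1, 2, …
29 January 1976 is 9 days after the start; 9 ÷ 3 = 3 remainder 0. First occurrence in the window: #4 on 29 January 1976 (3×3 = 9 days in).
26 March 1976 is 66 days after the start; 66 ÷ 3 = 22 remainder 0. Last occurrence in the window: #23 on 26 March 1976.
Occurrences #4 through #23: 20 in total.

20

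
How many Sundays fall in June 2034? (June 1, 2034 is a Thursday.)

4

June 1, 2034 is a Thursday; the first Sunday on or after it is June 4, 2034 (3 days later).
From June 4, 2034 to June 30, 2034 is 30 − 4 = 26 days.
26 ÷ 7 = 3 full weeks with remainder 5, so 3 more Sundays after the first → 4.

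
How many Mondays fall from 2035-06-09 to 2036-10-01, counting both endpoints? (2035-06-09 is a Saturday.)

2035-06-09 is a Saturday; the first Monday on or after it is 2035-06-11 (2 days later).
From 2035-06-11 to 2036-10-01: 203 + 275 = 478 days (rest of 2035, to 2036-10-01 in 2036).
478 ÷ 7 = 68 full weeks with remainder 2, so 68 more Mondays after the first → 69.

69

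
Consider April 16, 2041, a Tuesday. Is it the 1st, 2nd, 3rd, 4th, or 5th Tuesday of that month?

3rd

Day 16 falls in week ⌈16/7⌉ of the month.
Days 1–7 hold the 1st Tuesday, 8–14 the 2nd, 15–21 the 3rd, 22–28 the 4th, 29–31 the 5th.
16 is in the range for the 3rd.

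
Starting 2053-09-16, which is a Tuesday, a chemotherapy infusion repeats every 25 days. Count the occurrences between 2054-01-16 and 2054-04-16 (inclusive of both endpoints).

4

Occurrences land 25·i days after 2053-09-16 for i = 0, 1, 2, …
2054-01-16 is 122 days after the start; 122 ÷ 25 = 4 remainder 22; since the remainder is 22, round up to i = 5. First occurrence in the window: #6 on 2054-01-19 (5×25 = 125 days in).
2054-04-16 is 212 days after the start; 212 ÷ 25 = 8 remainder 12. Last occurrence in the window: #9 on 2054-04-04.
Occurrences #6 through #9: 4 in total.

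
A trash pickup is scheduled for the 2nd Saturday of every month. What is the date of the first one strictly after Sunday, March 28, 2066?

April 10, 2066

March 2066 starts on a Monday; its first Saturday is the 6th, so the 2nd Saturday is the 13th — March 13, 2066.
That is not after March 28, 2066, so look at April 2066.
April 2066 starts on a Thursday; its first Saturday is the 3rd, so the 2nd Saturday is the 10th — April 10, 2066.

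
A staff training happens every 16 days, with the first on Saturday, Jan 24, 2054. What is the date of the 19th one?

The 19th occurrence is 18 intervals after the first: 18 × 16 = 288 days after Jan 24, 2054.
Jan has 31 days — 7 days to the end of Jan leaves 281.
Feb has 28 days (253 left).
Mar has 31 days (222 left).
Apr has 30 days (192 left).
May has 31 days (161 left).
Jun has 30 days (131 left).
Jul has 31 days (100 left).
Aug has 31 days (69 left).
Sep has 30 days (39 left).
Oct has 31 days (8 left).
8 days into Nov → Nov 8, 2054.

Nov 8, 2054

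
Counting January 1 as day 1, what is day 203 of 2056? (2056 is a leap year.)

21 July 2056

January has 31 days (203 − 31 = 172 remain).
February has 29 days (172 − 29 = 143 remain).
March has 31 days (143 − 31 = 112 remain).
April has 30 days (112 − 30 = 82 remain).
May has 31 days (82 − 31 = 51 remain).
June has 30 days (51 − 30 = 21 remain).
21 into July → July 21.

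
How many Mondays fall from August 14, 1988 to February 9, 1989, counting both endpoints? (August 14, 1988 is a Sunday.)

August 14, 1988 is a Sunday; the first Monday on or after it is August 15, 1988 (1 day later).
From August 15, 1988 to February 9, 1989: 16 + 30 + 31 + 30 + 31 + 31 + 9 = 178 days (rest of August, September, October, November, December, January, February).
178 ÷ 7 = 25 full weeks with remainder 3, so 25 more Mondays after the first → 26.

26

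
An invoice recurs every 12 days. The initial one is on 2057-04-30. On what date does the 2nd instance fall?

The 2nd occurrence is 1 interval after the first: 1 × 12 = 12 days after 2057-04-30.
April has 30 days — 0 days to the end of April leaves 12.
12 days into May → 2057-05-12.

2057-05-12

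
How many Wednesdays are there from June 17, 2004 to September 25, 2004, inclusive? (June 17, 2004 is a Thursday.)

June 17, 2004 is a Thursday; the first Wednesday on or after it is June 23, 2004 (6 days later).
From June 23, 2004 to September 25, 2004: 7 + 31 + 31 + 25 = 94 days (rest of June, July, August, September).
94 ÷ 7 = 13 full weeks with remainder 3, so 13 more Wednesdays after the first → 14.

14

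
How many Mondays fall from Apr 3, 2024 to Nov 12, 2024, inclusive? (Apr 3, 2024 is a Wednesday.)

32

Apr 3, 2024 is a Wednesday; the first Monday on or after it is Apr 8, 2024 (5 days later).
From Apr 8, 2024 to Nov 12, 2024: 22 + 31 + 30 + 31 + 31 + 30 + 31 + 12 = 218 days (rest of Apr, May, Jun, Jul, Aug, Sep, Oct, Nov).
218 ÷ 7 = 31 full weeks with remainder 1, so 31 more Mondays after the first → 32.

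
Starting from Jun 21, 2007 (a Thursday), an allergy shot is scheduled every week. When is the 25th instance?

The 25th occurrence is 24 intervals after the first: 24 × 7 = 168 days after Jun 21, 2007.
Jun has 30 days — 9 days to the end of Jun leaves 159.
Jul has 31 days (128 left).
Aug has 31 days (97 left).
Sep has 30 days (67 left).
Oct has 31 days (36 left).
Nov has 30 days (6 left).
6 days into Dec → Dec 6, 2007.

Dec 6, 2007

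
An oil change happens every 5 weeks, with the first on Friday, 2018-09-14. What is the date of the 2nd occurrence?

2018-10-19

The 2nd occurrence is 1 interval after the first: 1 × 35 = 35 days after 2018-09-14.
September has 30 days — 16 days to the end of September leaves 19.
19 days into October → 2018-10-19.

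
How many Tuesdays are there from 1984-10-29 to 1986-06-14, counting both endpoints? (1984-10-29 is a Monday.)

85

1984-10-29 is a Monday; the first Tuesday on or after it is 1984-10-30 (1 day later).
From 1984-10-30 to 1986-06-14: 62 + 365 + 165 = 592 days (rest of 1984, 1985, to 1986-06-14 in 1986).
592 ÷ 7 = 84 full weeks with remainder 4, so 84 more Tuesdays after the first → 85.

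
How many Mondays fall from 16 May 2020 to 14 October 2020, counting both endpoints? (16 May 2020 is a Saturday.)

22

16 May 2020 is a Saturday; the first Monday on or after it is 18 May 2020 (2 days later).
From 18 May 2020 to 14 October 2020: 13 + 30 + 31 + 31 + 30 + 14 = 149 days (rest of May, June, July, August, September, October).
149 ÷ 7 = 21 full weeks with remainder 2, so 21 more Mondays after the first → 22.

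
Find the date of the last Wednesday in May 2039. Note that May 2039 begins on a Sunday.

May 2039 begins on a Sunday, so the first Wednesday is May 4 (3 days later).
May 2039 has 31 days. Adding weeks: 4, 11, 18, 25 — the last one ≤ 31 is the 25th.

May 25, 2039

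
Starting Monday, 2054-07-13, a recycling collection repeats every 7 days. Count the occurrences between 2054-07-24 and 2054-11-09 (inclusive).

Occurrences land 7·i days after 2054-07-13 for i = 0, 1, 2, …
2054-07-24 is 11 days after the start; 11 ÷ 7 = 1 remainder 4; since the remainder is 4, round up to i = 2. First occurrence in the window: #3 on 2054-07-27 (2×7 = 14 days in).
2054-11-09 is 119 days after the start; 119 ÷ 7 = 17 remainder 0. Last occurrence in the window: #18 on 2054-11-09.
Occurrences #3 through #18: 16 in total.

16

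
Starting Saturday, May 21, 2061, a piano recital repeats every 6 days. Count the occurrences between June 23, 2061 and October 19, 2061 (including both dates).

Occurrences land 6·i days after May 21, 2061 for i = 0, 1, 2, …
June 23, 2061 is 33 days after the start; 33 ÷ 6 = 5 remainder 3; since the remainder is 3, round up to i = 6. First occurrence in the window: #7 on June 26, 2061 (6×6 = 36 days in).
October 19, 2061 is 151 days after the start; 151 ÷ 6 = 25 remainder 1. Last occurrence in the window: #26 on October 18, 2061.
Occurrences #7 through #26: 20 in total.

20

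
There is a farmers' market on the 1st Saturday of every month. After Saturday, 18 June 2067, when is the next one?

June 2067 starts on a Wednesday, so its 1st Saturday is 4 June 2067 (3 days in).
That is not after 18 June 2067, so look at July 2067.
July 2067 starts on a Friday, so its 1st Saturday is 2 July 2067 (1 day in).

2 July 2067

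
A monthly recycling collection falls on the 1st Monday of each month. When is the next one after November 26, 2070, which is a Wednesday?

December 1, 2070

November 2070 starts on a Saturday, so its 1st Monday is November 3, 2070 (2 days in).
That is not after November 26, 2070, so look at December 2070.
December 2070 starts on a Monday, so its 1st Monday is December 1, 2070.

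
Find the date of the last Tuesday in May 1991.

May 1991 begins on a Wednesday, so the first Tuesday is May 7 (6 days later).
May 1991 has 31 days. Adding weeks: 7, 14, 21, 28 — the last one ≤ 31 is the 28th.

May 28, 1991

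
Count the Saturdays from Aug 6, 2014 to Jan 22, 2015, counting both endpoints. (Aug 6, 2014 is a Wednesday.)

24

Aug 6, 2014 is a Wednesday; the first Saturday on or after it is Aug 9, 2014 (3 days later).
From Aug 9, 2014 to Jan 22, 2015: 22 + 30 + 31 + 30 + 31 + 22 = 166 days (rest of Aug, Sep, Oct, Nov, Dec, Jan).
166 ÷ 7 = 23 full weeks with remainder 5, so 23 more Saturdays after the first → 24.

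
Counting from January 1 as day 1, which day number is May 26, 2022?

Days in months before May: 31 + 28 + 31 + 30 = 120.
Plus 26 days into May → day 146.

146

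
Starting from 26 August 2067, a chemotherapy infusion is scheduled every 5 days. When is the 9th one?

5 October 2067

The 9th occurrence is 8 intervals after the first: 8 × 5 = 40 days after 26 August 2067.
August has 31 days — 5 days to the end of August leaves 35.
September has 30 days (5 left).
5 days into October → 5 October 2067.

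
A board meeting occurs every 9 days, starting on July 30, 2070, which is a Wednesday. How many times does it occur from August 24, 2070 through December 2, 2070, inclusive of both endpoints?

11

Occurrences land 9·i days after July 30, 2070 for i = 0, 1, 2, …
August 24, 2070 is 25 days after the start; 25 ÷ 9 = 2 remainder 7; since the remainder is 7, round up to i = 3. First occurrence in the window: #4 on August 26, 2070 (3×9 = 27 days in).
December 2, 2070 is 125 days after the start; 125 ÷ 9 = 13 remainder 8. Last occurrence in the window: #14 on November 24, 2070.
Occurrences #4 through #14: 11 in total.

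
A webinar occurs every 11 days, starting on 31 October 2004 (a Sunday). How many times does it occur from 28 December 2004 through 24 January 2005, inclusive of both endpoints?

Occurrences land 11·i days after 31 October 2004 for i = 0, 1, 2, …
28 December 2004 is 58 days after the start; 58 ÷ 11 = 5 remainder 3; since the remainder is 3, round up to i = 6. First occurrence in the window: #7 on 5 January 2005 (6×11 = 66 days in).
24 January 2005 is 85 days after the start; 85 ÷ 11 = 7 remainder 8. Last occurrence in the window: #8 on 16 January 2005.
Occurrences #7 through #8: 2 in total.

2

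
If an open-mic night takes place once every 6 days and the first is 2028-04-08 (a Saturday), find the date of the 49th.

2029-01-21

The 49th occurrence is 48 intervals after the first: 48 × 6 = 288 days after 2028-04-08.
April has 30 days — 22 days to the end of April leaves 266.
May has 31 days (235 left).
June has 30 days (205 left).
July has 31 days (174 left).
August has 31 days (143 left).
September has 30 days (113 left).
October has 31 days (82 left).
November has 30 days (52 left).
December has 31 days (21 left).
21 days into January → 2029-01-21.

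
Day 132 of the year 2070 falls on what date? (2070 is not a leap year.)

May 12, 2070

Jan has 31 days (132 − 31 = 101 remain).
Feb has 28 days (101 − 28 = 73 remain).
Mar has 31 days (73 − 31 = 42 remain).
Apr has 30 days (42 − 30 = 12 remain).
12 into May → May 12.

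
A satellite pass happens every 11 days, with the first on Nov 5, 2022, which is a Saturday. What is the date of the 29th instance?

The 29th occurrence is 28 intervals after the first: 28 × 11 = 308 days after Nov 5, 2022.
Nov has 30 days — 25 days to the end of Nov leaves 283.
Dec has 31 days (252 left).
Jan has 31 days (221 left).
Feb has 28 days (193 left).
Mar has 31 days (162 left).
Apr has 30 days (132 left).
May has 31 days (101 left).
Jun has 30 days (71 left).
Jul has 31 days (40 left).
Aug has 31 days (9 left).
9 days into Sep → Sep 9, 2023.

Sep 9, 2023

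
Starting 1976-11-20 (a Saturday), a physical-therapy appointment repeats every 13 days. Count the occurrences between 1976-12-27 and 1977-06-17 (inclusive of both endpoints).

Occurrences land 13·i days after 1976-11-20 for i = 0, 1, 2, …
1976-12-27 is 37 days after the start; 37 ÷ 13 = 2 remainder 11; since the remainder is 11, round up to i = 3. First occurrence in the window: #4 on 1976-12-29 (3×13 = 39 days in).
1977-06-17 is 209 days after the start; 209 ÷ 13 = 16 remainder 1. Last occurrence in the window: #17 on 1977-06-16.
Occurrences #4 through #17: 14 in total.

14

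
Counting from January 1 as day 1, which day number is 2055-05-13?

133

Days in months before May: 31 + 28 + 31 + 30 = 120.
Plus 13 days into May → day 133.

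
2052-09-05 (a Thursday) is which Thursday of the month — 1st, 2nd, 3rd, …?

1st

Day 5 falls in week ⌈5/7⌉ of the month.
Days 1–7 hold the 1st Thursday, 8–14 the 2nd, 15–21 the 3rd, 22–28 the 4th, 29–31 the 5th.
5 is in the range for the 1st.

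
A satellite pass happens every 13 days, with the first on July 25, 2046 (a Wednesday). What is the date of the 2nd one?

The 2nd occurrence is 1 interval after the first: 1 × 13 = 13 days after July 25, 2046.
July has 31 days — 6 days to the end of July leaves 7.
7 days into August → August 7, 2046.

August 7, 2046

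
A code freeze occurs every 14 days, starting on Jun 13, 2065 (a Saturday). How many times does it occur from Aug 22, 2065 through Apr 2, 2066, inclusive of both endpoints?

Occurrences land 14·i days after Jun 13, 2065 for i = 0, 1, 2, …
Aug 22, 2065 is 70 days after the start; 70 ÷ 14 = 5 remainder 0. First occurrence in the window: #6 on Aug 22, 2065 (5×14 = 70 days in).
Apr 2, 2066 is 293 days after the start; 293 ÷ 14 = 20 remainder 13. Last occurrence in the window: #21 on Mar 20, 2066.
Occurrences #6 through #21: 16 in total.

16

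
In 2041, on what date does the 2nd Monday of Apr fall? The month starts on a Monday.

Apr 8, 2041

Apr 2041 begins on a Monday, so the first Monday is Apr 1.
The 2nd Monday is 1 weeks later: 1 + 7 = 8.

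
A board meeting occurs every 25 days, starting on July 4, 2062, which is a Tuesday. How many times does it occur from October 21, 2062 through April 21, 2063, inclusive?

Occurrences land 25·i days after July 4, 2062 for i = 0, 1, 2, …
October 21, 2062 is 109 days after the start; 109 ÷ 25 = 4 remainder 9; since the remainder is 9, round up to i = 5. First occurrence in the window: #6 on November 6, 2062 (5×25 = 125 days in).
April 21, 2063 is 291 days after the start; 291 ÷ 25 = 11 remainder 16. Last occurrence in the window: #12 on April 5, 2063.
Occurrences #6 through #12: 7 in total.

7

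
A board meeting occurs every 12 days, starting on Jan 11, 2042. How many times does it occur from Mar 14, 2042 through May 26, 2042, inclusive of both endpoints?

6

Occurrences land 12·i days after Jan 11, 2042 for i = 0, 1, 2, …
Mar 14, 2042 is 62 days after the start; 62 ÷ 12 = 5 remainder 2; since the remainder is 2, round up to i = 6. First occurrence in the window: #7 on Mar 24, 2042 (6×12 = 72 days in).
May 26, 2042 is 135 days after the start; 135 ÷ 12 = 11 remainder 3. Last occurrence in the window: #12 on May 23, 2042.
Occurrences #7 through #12: 6 in total.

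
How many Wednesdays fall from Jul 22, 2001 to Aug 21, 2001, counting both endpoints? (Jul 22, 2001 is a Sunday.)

4

Jul 22, 2001 is a Sunday; the first Wednesday on or after it is Jul 25, 2001 (3 days later).
From Jul 25, 2001 to Aug 21, 2001: 6 + 21 = 27 days (rest of Jul, Aug).
27 ÷ 7 = 3 full weeks with remainder 6, so 3 more Wednesdays after the first → 4.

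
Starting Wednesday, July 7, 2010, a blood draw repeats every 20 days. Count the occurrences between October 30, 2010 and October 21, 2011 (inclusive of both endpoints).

Occurrences land 20·i days after July 7, 2010 for i = 0, 1, 2, …
October 30, 2010 is 115 days after the start; 115 ÷ 20 = 5 remainder 15; since the remainder is 15, round up to i = 6. First occurrence in the window: #7 on November 4, 2010 (6×20 = 120 days in).
October 21, 2011 is 471 days after the start; 471 ÷ 20 = 23 remainder 11. Last occurrence in the window: #24 on October 10, 2011.
Occurrences #7 through #24: 18 in total.

18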